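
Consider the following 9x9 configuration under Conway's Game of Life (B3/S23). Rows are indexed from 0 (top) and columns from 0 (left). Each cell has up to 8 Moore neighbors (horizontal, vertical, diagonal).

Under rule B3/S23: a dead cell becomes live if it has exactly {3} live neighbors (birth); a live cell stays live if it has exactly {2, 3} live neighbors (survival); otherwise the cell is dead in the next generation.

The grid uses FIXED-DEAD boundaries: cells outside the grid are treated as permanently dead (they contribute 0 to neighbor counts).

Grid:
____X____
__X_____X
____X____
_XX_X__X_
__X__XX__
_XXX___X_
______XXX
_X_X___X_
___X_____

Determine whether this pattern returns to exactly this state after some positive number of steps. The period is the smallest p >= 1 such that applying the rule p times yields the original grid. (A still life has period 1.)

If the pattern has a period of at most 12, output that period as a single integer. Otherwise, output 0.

Answer: 0

Derivation:
Simulating and comparing each generation to the original:
Gen 0 (original, given above): 22 live cells
Gen 1: 25 live cells, differs from original
Gen 2: 23 live cells, differs from original
Gen 3: 26 live cells, differs from original
Gen 4: 23 live cells, differs from original
Gen 5: 22 live cells, differs from original
Gen 6: 21 live cells, differs from original
Gen 7: 22 live cells, differs from original
Gen 8: 23 live cells, differs from original
Gen 9: 25 live cells, differs from original
Gen 10: 21 live cells, differs from original
Gen 11: 27 live cells, differs from original
Gen 12: 20 live cells, differs from original
No period found within 12 steps.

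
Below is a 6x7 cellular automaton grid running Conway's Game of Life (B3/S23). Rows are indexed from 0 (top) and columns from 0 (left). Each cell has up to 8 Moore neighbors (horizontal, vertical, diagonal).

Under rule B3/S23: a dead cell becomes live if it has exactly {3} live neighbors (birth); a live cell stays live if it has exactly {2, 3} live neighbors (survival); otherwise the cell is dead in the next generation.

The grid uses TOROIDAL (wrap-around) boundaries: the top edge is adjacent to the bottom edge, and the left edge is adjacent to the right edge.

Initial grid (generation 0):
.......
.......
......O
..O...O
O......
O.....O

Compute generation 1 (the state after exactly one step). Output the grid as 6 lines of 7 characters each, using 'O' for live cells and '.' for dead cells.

Simulating step by step:
Generation 0 (given above): 6 live cells
Generation 1: 6 live cells
(generation 1 grid is the final answer)

Answer: .......
.......
.......
O.....O
OO.....
O.....O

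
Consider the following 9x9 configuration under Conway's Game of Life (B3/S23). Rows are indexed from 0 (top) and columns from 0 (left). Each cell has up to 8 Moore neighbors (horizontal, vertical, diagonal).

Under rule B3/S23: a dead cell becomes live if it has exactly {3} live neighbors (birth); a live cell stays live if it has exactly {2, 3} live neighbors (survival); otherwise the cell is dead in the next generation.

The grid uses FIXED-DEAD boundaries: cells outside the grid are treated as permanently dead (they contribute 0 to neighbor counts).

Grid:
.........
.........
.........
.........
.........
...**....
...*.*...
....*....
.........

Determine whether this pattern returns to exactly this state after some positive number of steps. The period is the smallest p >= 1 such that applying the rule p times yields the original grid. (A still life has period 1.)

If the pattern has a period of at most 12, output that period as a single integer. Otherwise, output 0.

Answer: 1

Derivation:
Simulating and comparing each generation to the original:
Gen 0 (original, given above): 5 live cells
Gen 1: 5 live cells, MATCHES original -> period = 1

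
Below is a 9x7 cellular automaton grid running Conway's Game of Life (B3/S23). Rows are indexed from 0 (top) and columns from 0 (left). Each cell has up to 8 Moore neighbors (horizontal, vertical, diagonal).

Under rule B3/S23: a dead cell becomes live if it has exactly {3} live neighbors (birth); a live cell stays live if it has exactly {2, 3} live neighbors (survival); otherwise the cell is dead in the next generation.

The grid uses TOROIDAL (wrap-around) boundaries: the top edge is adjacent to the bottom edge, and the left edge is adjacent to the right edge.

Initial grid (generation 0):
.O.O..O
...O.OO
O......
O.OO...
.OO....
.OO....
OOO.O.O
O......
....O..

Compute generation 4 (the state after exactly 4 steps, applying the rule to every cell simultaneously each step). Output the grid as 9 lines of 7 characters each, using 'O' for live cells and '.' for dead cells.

Simulating step by step:
Generation 0 (given above): 21 live cells
Generation 1: 25 live cells
O.OO..O
..O.OOO
OOOOO..
O.OO...
O......
.......
..OO..O
O..O.OO
O......
Generation 2: 25 live cells
O.OOO..
.......
O......
O...O.O
.O.....
.......
O.OOOOO
OOOOOO.
..OOOO.
Generation 3: 21 live cells
.OO..O.
.O.O...
O.....O
OO....O
O......
OOOOOOO
O......
O......
O......
Generation 4: 23 live cells
(generation 4 grid is the final answer)

Answer: OOO....
.O....O
..O...O
.O.....
...OO..
..OOOO.
..OOOO.
OO....O
O.....O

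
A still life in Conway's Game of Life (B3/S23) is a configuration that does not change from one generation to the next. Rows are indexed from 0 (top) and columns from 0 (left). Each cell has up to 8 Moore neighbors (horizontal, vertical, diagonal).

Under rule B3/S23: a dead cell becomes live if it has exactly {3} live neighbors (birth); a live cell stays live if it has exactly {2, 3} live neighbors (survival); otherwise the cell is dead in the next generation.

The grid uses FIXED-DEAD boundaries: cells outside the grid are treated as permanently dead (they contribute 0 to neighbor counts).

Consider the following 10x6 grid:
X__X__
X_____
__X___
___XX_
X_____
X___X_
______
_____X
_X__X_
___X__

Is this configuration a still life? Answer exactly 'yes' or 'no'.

Answer: no

Derivation:
Compute generation 1 and compare to generation 0 (given above):
Generation 1:
______
_X____
___X__
___X__
___XX_
______
______
______
____X_
______
Cell (0,0) differs: gen0=1 vs gen1=0 -> NOT a still life.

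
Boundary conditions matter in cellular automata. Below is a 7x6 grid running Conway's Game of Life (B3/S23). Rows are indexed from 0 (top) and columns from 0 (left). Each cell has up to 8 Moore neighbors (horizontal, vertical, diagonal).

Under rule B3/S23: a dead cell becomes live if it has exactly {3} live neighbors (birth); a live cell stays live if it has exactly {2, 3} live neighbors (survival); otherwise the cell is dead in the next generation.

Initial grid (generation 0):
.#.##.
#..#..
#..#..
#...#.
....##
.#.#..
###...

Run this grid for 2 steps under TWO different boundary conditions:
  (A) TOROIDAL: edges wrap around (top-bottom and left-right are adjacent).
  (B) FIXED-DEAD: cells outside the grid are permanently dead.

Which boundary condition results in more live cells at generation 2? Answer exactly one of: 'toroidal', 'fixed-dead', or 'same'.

Under TOROIDAL boundary, generation 2:
.###..
.#....
......
......
.#....
.##...
#.#...
Population = 9

Under FIXED-DEAD boundary, generation 2:
.####.
#.....
##...#
......
......
#....#
#.##..
Population = 13

Comparison: toroidal=9, fixed-dead=13 -> fixed-dead

Answer: fixed-dead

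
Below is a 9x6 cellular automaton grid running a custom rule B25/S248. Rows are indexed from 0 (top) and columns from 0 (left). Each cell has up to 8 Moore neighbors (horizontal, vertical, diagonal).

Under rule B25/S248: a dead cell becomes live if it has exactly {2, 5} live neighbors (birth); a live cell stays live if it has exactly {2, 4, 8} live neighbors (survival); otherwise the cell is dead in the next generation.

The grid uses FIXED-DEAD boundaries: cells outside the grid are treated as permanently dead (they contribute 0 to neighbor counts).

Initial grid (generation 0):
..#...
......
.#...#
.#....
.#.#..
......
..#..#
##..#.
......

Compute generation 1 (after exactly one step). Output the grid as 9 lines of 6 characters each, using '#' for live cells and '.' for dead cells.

Answer: ......
.##...
#.#...
.#..#.
#.....
.#.##.
#..##.
.###.#
##....

Derivation:
Simulating step by step:
Generation 0 (given above): 11 live cells
Generation 1: 19 live cells
(generation 1 grid is the final answer)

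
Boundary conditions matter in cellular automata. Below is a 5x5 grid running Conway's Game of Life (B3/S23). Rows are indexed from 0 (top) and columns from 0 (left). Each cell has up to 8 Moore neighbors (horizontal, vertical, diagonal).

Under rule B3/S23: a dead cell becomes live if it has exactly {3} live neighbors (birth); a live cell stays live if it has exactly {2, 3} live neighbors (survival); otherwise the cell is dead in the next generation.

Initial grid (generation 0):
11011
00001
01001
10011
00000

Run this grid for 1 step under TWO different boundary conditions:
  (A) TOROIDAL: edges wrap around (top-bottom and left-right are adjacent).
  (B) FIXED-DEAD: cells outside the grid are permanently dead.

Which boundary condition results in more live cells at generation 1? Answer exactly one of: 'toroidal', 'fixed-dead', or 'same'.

Under TOROIDAL boundary, generation 1:
10011
01100
00000
10011
01100
Population = 10

Under FIXED-DEAD boundary, generation 1:
00011
11101
00001
00011
00000
Population = 9

Comparison: toroidal=10, fixed-dead=9 -> toroidal

Answer: toroidal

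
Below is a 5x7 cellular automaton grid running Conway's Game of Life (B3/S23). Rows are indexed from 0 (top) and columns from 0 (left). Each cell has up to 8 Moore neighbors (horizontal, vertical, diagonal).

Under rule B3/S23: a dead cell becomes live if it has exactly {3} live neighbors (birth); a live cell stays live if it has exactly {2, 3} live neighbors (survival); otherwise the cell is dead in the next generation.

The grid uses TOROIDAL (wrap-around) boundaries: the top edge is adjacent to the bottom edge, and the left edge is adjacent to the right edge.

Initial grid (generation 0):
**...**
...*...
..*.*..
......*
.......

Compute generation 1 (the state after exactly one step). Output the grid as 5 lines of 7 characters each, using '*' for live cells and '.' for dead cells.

Answer: *.....*
*******
...*...
.......
.....*.

Derivation:
Simulating step by step:
Generation 0 (given above): 8 live cells
Generation 1: 11 live cells
(generation 1 grid is the final answer)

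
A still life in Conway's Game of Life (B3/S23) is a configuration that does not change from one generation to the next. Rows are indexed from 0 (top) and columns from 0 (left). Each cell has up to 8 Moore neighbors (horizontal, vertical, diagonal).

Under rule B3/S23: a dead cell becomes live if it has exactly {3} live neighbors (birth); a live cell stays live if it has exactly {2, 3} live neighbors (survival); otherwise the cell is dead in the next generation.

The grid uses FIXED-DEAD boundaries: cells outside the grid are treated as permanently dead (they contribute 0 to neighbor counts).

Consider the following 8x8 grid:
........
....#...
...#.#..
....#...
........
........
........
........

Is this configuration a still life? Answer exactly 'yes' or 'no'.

Answer: yes

Derivation:
Compute generation 1 and compare to generation 0 (given above):
Generation 1:
........
....#...
...#.#..
....#...
........
........
........
........
The grids are IDENTICAL -> still life.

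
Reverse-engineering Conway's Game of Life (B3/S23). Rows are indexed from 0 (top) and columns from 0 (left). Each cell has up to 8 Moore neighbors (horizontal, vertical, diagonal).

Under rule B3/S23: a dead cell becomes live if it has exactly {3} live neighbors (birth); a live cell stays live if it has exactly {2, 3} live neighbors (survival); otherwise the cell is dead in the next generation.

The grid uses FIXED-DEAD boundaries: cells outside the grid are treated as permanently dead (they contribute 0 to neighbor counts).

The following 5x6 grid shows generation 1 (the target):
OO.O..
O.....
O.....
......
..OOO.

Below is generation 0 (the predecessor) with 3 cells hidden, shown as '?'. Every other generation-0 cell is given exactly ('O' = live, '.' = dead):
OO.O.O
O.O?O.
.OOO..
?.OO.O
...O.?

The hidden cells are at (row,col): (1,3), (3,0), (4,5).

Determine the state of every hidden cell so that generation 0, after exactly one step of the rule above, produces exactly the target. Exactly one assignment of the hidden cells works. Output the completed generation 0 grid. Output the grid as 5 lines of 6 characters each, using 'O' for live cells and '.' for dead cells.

Hidden generation-0 cells (in order): (1,3), (3,0), (4,5).
A hidden cell only influences target cells in its own 3x3 neighborhood. Try each of the 2^3 = 8 assignments, step the completed generation 0 forward once under B3/S23, and compare with the target:
  (1,3)=. (3,0)=. (4,5)=. -> step gives (0,2)='O' but target has '.' -> reject
  (1,3)=. (3,0)=. (4,5)=O -> step gives (0,2)='O' but target has '.' -> reject
  (1,3)=. (3,0)=O (4,5)=. -> step gives (0,2)='O' but target has '.' -> reject
  (1,3)=. (3,0)=O (4,5)=O -> step gives (0,2)='O' but target has '.' -> reject
  (1,3)=O (3,0)=. (4,5)=. -> step gives (2,0)='.' but target has 'O' -> reject
  (1,3)=O (3,0)=. (4,5)=O -> step gives (2,0)='.' but target has 'O' -> reject
  (1,3)=O (3,0)=O (4,5)=. -> step reproduces the target at every cell -> ACCEPT
  (1,3)=O (3,0)=O (4,5)=O -> step gives (4,4)='.' but target has 'O' -> reject
Unique solution: (1,3)=live, (3,0)=live, (4,5)=dead.
Check: live-neighbor counts of every cell in the completed generation 0:
234341
366542
356652
145440
123231
Applying B3/S23 to generation 0 with these counts gives:
OO.O..
O.....
O.....
......
..OOO.
which matches the target exactly.

Answer: OO.O.O
O.OOO.
.OOO..
O.OO.O
...O..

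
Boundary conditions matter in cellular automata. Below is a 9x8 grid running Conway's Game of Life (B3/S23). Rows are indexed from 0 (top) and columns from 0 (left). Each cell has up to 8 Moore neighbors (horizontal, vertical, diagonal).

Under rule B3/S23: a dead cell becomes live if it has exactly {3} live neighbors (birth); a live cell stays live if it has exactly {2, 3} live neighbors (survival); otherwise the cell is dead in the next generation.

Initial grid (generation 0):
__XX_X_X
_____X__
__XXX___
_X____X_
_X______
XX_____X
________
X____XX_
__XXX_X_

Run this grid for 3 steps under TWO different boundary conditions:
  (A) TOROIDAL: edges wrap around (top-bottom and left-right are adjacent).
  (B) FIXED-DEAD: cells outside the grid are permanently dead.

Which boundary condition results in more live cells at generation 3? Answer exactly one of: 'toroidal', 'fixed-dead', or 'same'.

Answer: same

Derivation:
Under TOROIDAL boundary, generation 3:
___X_XX_
____X__X
__XX_XXX
_XX_____
X_______
________
_XX_X___
____X_XX
________
Population = 19

Under FIXED-DEAD boundary, generation 3:
________
______XX
__X__XX_
__X_____
________
_X______
_XX__XXX
____X_XX
__XX__XX
Population = 19

Comparison: toroidal=19, fixed-dead=19 -> same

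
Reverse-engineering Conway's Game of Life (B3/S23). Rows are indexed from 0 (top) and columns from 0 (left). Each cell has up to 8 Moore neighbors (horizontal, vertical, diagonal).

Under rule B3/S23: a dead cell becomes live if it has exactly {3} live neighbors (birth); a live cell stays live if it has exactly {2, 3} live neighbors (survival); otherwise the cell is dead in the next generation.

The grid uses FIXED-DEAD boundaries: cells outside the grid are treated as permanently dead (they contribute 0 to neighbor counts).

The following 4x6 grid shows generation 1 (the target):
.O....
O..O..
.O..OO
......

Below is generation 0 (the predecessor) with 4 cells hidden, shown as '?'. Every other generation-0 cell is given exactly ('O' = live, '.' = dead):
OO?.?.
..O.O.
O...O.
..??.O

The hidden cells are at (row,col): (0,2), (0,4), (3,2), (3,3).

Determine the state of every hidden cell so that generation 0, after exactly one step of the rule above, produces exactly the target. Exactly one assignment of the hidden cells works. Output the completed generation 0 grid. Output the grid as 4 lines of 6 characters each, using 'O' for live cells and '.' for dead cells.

Answer: OO....
..O.O.
O...O.
..O..O

Derivation:
Hidden generation-0 cells (in order): (0,2), (0,4), (3,2), (3,3).
A hidden cell only influences target cells in its own 3x3 neighborhood. Try each of the 2^4 = 16 assignments, step the completed generation 0 forward once under B3/S23, and compare with the target:
  (0,2)=. (0,4)=. (3,2)=. (3,3)=. -> step gives (2,1)='.' but target has 'O' -> reject
  (0,2)=. (0,4)=. (3,2)=. (3,3)=O -> step gives (2,1)='.' but target has 'O' -> reject
  (0,2)=. (0,4)=. (3,2)=O (3,3)=. -> step reproduces the target at every cell -> ACCEPT
  (0,2)=. (0,4)=. (3,2)=O (3,3)=O -> step gives (2,2)='O' but target has '.' -> reject
  (0,2)=. (0,4)=O (3,2)=. (3,3)=. -> step gives (0,3)='O' but target has '.' -> reject
  (0,2)=. (0,4)=O (3,2)=. (3,3)=O -> step gives (0,3)='O' but target has '.' -> reject
  (0,2)=. (0,4)=O (3,2)=O (3,3)=. -> step gives (0,3)='O' but target has '.' -> reject
  (0,2)=. (0,4)=O (3,2)=O (3,3)=O -> step gives (0,3)='O' but target has '.' -> reject
  (0,2)=O (0,4)=. (3,2)=. (3,3)=. -> step gives (0,2)='O' but target has '.' -> reject
  (0,2)=O (0,4)=. (3,2)=. (3,3)=O -> step gives (0,2)='O' but target has '.' -> reject
  (0,2)=O (0,4)=. (3,2)=O (3,3)=. -> step gives (0,2)='O' but target has '.' -> reject
  (0,2)=O (0,4)=. (3,2)=O (3,3)=O -> step gives (0,2)='O' but target has '.' -> reject
  (0,2)=O (0,4)=O (3,2)=. (3,3)=. -> step gives (0,2)='O' but target has '.' -> reject
  (0,2)=O (0,4)=O (3,2)=. (3,3)=O -> step gives (0,2)='O' but target has '.' -> reject
  (0,2)=O (0,4)=O (3,2)=O (3,3)=. -> step gives (0,2)='O' but target has '.' -> reject
  (0,2)=O (0,4)=O (3,2)=O (3,3)=O -> step gives (0,2)='O' but target has '.' -> reject
Unique solution: (0,2)=dead, (0,4)=dead, (3,2)=live, (3,3)=dead.
Check: live-neighbor counts of every cell in the completed generation 0:
122211
341312
032423
120221
Applying B3/S23 to generation 0 with these counts gives:
.O....
O..O..
.O..OO
......
which matches the target exactly.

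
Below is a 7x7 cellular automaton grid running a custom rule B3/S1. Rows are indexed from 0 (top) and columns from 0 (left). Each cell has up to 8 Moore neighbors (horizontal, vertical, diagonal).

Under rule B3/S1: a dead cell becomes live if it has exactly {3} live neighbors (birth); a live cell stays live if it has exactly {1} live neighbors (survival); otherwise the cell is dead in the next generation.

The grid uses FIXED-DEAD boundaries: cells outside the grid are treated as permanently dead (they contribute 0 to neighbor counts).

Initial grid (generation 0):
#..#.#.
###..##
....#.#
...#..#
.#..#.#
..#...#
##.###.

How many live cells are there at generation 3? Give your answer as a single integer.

Simulating step by step:
Generation 0 (given above): 22 live cells
Generation 1: 16 live cells
..###.#
...#...
.###...
....#..
.####..
#......
#.#....
Generation 2: 5 live cells
.......
.#.....
.#..#..
.......
.......
.......
##.....
Generation 3: 4 live cells
.......
.#.....
.#.....
.......
.......
.......
##.....
Population at generation 3: 4

Answer: 4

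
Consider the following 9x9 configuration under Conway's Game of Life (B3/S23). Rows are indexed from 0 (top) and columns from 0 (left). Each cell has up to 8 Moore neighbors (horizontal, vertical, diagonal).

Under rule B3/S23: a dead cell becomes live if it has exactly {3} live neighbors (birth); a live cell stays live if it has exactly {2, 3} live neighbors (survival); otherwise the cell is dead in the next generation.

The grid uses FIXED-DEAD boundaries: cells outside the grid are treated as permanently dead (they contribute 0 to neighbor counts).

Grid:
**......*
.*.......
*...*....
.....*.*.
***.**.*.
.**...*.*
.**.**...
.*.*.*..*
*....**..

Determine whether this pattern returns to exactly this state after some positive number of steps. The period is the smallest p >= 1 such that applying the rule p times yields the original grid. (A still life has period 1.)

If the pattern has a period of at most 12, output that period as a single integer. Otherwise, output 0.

Answer: 0

Derivation:
Simulating and comparing each generation to the original:
Gen 0 (original, given above): 29 live cells
Gen 1: 26 live cells, differs from original
Gen 2: 27 live cells, differs from original
Gen 3: 25 live cells, differs from original
Gen 4: 29 live cells, differs from original
Gen 5: 23 live cells, differs from original
Gen 6: 21 live cells, differs from original
Gen 7: 24 live cells, differs from original
Gen 8: 24 live cells, differs from original
Gen 9: 26 live cells, differs from original
Gen 10: 24 live cells, differs from original
Gen 11: 27 live cells, differs from original
Gen 12: 22 live cells, differs from original
No period found within 12 steps.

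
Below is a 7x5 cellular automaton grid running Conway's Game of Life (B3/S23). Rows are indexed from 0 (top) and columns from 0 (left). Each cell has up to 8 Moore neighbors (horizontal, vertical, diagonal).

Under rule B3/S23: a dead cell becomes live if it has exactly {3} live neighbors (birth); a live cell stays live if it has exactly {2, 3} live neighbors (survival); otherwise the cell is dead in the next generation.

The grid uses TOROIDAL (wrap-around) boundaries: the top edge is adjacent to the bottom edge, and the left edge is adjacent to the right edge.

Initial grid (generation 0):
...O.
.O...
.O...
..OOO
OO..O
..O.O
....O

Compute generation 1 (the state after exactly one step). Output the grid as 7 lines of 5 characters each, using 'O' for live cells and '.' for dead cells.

Answer: .....
..O..
OO.O.
..OOO
.O...
.O..O
....O

Derivation:
Simulating step by step:
Generation 0 (given above): 12 live cells
Generation 1: 11 live cells
(generation 1 grid is the final answer)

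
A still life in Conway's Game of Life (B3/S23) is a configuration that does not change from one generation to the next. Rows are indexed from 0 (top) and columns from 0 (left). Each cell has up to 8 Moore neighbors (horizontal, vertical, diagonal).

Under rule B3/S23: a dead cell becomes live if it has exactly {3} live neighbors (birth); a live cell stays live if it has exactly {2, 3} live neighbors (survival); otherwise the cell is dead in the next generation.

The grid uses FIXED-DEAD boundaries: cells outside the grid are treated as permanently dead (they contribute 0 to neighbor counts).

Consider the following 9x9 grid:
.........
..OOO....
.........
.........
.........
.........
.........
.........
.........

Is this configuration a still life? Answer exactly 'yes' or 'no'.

Answer: no

Derivation:
Compute generation 1 and compare to generation 0 (given above):
Generation 1:
...O.....
...O.....
...O.....
.........
.........
.........
.........
.........
.........
Cell (0,3) differs: gen0=0 vs gen1=1 -> NOT a still life.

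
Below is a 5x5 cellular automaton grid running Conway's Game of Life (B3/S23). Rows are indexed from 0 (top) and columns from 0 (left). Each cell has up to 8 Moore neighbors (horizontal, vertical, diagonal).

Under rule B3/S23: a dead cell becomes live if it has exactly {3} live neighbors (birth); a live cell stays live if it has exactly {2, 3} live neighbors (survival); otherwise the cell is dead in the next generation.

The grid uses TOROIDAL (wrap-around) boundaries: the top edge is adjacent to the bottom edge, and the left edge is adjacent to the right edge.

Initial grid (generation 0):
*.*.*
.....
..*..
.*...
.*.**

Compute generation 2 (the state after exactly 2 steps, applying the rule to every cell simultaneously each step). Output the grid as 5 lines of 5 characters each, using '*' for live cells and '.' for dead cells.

Answer: .....
.*.**
**..*
**.*.
.....

Derivation:
Simulating step by step:
Generation 0 (given above): 8 live cells
Generation 1: 12 live cells
***.*
.*.*.
.....
**.*.
.*.**
Generation 2: 9 live cells
(generation 2 grid is the final answer)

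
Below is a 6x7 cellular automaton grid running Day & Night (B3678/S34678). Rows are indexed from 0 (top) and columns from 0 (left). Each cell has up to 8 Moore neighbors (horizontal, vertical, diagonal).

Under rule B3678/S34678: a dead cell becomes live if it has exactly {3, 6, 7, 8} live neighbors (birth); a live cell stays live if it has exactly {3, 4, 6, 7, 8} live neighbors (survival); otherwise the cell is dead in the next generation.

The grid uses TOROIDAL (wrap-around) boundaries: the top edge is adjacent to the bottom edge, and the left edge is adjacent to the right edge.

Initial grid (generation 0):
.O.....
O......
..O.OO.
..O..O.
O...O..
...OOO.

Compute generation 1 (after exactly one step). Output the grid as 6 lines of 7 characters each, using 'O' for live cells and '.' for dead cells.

Simulating step by step:
Generation 0 (given above): 12 live cells
Generation 1: 11 live cells
(generation 1 grid is the final answer)

Answer: ....O..
.O.....
.O.O..O
.O...OO
....O.O
....O..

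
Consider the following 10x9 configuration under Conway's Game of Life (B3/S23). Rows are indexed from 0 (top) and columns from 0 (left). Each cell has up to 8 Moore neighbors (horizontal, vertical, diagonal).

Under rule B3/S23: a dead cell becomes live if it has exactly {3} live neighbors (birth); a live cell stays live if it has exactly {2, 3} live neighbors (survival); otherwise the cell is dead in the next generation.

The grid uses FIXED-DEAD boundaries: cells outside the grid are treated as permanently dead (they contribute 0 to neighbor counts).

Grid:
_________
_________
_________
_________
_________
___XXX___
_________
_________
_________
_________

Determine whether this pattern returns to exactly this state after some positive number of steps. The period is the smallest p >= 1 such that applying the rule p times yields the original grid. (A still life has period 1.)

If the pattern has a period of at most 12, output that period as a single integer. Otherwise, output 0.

Simulating and comparing each generation to the original:
Gen 0 (original, given above): 3 live cells
Gen 1: 3 live cells, differs from original
Gen 2: 3 live cells, MATCHES original -> period = 2

Answer: 2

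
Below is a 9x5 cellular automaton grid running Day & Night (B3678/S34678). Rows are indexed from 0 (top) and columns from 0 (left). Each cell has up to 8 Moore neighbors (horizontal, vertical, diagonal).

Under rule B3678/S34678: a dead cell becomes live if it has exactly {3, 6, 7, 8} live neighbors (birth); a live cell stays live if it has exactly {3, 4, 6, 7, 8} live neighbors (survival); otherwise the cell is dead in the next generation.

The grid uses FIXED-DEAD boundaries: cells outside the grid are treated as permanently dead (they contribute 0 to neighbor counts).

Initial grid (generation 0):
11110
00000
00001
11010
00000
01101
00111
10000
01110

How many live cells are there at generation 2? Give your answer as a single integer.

Answer: 6

Derivation:
Simulating step by step:
Generation 0 (given above): 18 live cells
Generation 1: 9 live cells
00000
01110
00000
00000
10010
00100
00110
00001
00000
Generation 2: 6 live cells
00100
00000
00100
00000
00000
01100
00010
00010
00000
Population at generation 2: 6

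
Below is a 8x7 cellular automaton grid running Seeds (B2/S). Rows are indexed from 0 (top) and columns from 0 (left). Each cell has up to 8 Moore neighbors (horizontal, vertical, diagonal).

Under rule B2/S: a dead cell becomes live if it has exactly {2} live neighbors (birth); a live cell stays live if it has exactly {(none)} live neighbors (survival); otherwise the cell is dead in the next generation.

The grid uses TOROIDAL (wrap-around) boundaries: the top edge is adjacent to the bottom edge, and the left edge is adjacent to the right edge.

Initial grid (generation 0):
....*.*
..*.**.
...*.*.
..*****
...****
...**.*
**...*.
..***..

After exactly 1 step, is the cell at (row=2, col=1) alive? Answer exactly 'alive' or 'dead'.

Answer: alive

Derivation:
Simulating step by step:
Generation 0 (given above): 25 live cells
Generation 1: 4 live cells
.*.....
.......
.*.....
*......
.......
.*.....
.......
.......

Cell (2,1) at generation 1: 1 -> alive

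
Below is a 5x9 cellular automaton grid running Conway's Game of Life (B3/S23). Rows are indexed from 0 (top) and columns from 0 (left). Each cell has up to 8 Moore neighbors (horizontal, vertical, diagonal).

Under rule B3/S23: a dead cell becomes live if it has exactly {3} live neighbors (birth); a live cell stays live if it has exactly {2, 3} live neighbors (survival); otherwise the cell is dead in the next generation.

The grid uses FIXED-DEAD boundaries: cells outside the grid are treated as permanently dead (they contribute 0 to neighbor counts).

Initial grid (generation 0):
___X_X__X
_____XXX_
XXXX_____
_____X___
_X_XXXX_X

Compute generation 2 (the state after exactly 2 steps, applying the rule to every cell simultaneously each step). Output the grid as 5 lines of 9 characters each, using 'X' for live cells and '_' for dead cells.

Simulating step by step:
Generation 0 (given above): 17 live cells
Generation 1: 18 live cells
____XX_X_
_X_X_XXX_
_XX_XX___
X____XX__
____XXX__
Generation 2: 15 live cells
(generation 2 grid is the final answer)

Answer: ____XX_X_
_X_X___X_
XXXX___X_
_X_X_____
____X_X__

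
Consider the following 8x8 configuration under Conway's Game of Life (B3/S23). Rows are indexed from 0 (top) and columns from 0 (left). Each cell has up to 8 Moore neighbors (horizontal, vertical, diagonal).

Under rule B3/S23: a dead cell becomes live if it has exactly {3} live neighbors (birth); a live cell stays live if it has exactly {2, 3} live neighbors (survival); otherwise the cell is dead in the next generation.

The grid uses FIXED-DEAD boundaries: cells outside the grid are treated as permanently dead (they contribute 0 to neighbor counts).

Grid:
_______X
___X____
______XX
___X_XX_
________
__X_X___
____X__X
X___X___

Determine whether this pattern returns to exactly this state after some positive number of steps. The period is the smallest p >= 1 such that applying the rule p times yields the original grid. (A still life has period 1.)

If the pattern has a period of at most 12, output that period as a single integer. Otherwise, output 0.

Answer: 0

Derivation:
Simulating and comparing each generation to the original:
Gen 0 (original, given above): 13 live cells
Gen 1: 15 live cells, differs from original
Gen 2: 8 live cells, differs from original
Gen 3: 4 live cells, differs from original
Gen 4: 7 live cells, differs from original
Gen 5: 6 live cells, differs from original
Gen 6: 6 live cells, differs from original
Gen 7: 8 live cells, differs from original
Gen 8: 8 live cells, differs from original
Gen 9: 12 live cells, differs from original
Gen 10: 12 live cells, differs from original
Gen 11: 20 live cells, differs from original
Gen 12: 12 live cells, differs from original
No period found within 12 steps.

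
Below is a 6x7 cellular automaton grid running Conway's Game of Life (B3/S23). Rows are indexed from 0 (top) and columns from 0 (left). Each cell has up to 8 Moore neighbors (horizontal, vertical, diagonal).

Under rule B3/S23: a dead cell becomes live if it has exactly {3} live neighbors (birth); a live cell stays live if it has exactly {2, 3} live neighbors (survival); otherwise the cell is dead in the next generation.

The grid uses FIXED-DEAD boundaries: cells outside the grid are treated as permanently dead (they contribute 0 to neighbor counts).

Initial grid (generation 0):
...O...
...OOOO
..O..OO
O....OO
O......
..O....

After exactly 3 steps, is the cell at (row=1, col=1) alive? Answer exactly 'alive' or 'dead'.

Answer: dead

Derivation:
Simulating step by step:
Generation 0 (given above): 13 live cells
Generation 1: 10 live cells
...O.O.
..OO..O
...O...
.O...OO
.O.....
.......
Generation 2: 10 live cells
..OOO..
..OO...
...OOOO
..O....
.......
.......
Generation 3: 7 live cells
..O.O..
.......
....OO.
...OOO.
.......
.......

Cell (1,1) at generation 3: 0 -> dead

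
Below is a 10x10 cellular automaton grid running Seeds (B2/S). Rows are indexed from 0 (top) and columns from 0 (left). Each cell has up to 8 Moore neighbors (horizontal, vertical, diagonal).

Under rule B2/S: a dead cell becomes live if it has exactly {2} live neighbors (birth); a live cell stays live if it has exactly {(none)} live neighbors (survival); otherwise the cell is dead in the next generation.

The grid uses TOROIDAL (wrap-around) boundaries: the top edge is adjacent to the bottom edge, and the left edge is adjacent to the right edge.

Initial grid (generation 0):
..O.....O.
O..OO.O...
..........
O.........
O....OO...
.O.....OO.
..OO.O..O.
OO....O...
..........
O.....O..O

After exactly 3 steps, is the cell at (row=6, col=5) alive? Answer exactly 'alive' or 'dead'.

Simulating step by step:
Generation 0 (given above): 23 live cells
Generation 1: 32 live cells
....O.O...
.OO..O.O.O
OO.OOO...O
.O...OO..O
........O.
O..O......
....O.....
...OOO.O.O
.....OOO..
.O.....OO.
Generation 2: 23 live cells
...O.....O
..........
.......O..
...O...O..
.OO.OOOO..
....O....O
O.O...O.OO
..........
O.OO.....O
....O.....
Generation 3: 15 live cells
....O.....
........O.
......O.O.
.O........
O.........
..........
.O.O.O.O..
.......O..
.O..O.....
.O......O.

Cell (6,5) at generation 3: 1 -> alive

Answer: alive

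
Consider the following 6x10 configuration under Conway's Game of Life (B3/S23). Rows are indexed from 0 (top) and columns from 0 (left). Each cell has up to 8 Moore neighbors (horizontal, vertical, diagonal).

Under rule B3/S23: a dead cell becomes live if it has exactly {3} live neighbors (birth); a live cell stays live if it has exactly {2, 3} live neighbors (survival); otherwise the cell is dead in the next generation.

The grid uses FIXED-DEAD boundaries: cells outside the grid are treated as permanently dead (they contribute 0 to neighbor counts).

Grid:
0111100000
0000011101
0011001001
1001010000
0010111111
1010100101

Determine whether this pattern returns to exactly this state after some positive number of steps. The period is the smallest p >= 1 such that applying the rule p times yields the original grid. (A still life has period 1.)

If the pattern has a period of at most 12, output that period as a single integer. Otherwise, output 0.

Simulating and comparing each generation to the original:
Gen 0 (original, given above): 27 live cells
Gen 1: 23 live cells, differs from original
Gen 2: 15 live cells, differs from original
Gen 3: 12 live cells, differs from original
Gen 4: 11 live cells, differs from original
Gen 5: 5 live cells, differs from original
Gen 6: 3 live cells, differs from original
Gen 7: 3 live cells, differs from original
Gen 8: 3 live cells, differs from original
Gen 9: 3 live cells, differs from original
Gen 10: 3 live cells, differs from original
Gen 11: 3 live cells, differs from original
Gen 12: 3 live cells, differs from original
No period found within 12 steps.

Answer: 0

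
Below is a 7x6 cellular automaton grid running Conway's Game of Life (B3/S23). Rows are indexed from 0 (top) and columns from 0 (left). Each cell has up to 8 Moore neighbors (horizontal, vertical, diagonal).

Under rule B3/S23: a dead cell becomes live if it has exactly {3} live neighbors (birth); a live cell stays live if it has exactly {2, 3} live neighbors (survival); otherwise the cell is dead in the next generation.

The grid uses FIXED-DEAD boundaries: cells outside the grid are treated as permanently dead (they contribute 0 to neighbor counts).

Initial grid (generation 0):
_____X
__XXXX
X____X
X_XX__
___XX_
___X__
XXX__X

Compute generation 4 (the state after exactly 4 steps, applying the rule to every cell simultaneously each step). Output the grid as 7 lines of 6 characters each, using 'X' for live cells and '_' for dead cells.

Simulating step by step:
Generation 0 (given above): 17 live cells
Generation 1: 13 live cells
___X_X
___X_X
_____X
_XXX__
____X_
_X_X__
_XX___
Generation 2: 11 live cells
______
_____X
___X__
__XXX_
_X__X_
_X_X__
_XX___
Generation 3: 11 live cells
______
______
__XX__
__X_X_
_X__X_
XX_X__
_XX___
Generation 4: 13 live cells
(generation 4 grid is the final answer)

Answer: ______
______
__XX__
_XX_X_
XX__X_
X__X__
XXX___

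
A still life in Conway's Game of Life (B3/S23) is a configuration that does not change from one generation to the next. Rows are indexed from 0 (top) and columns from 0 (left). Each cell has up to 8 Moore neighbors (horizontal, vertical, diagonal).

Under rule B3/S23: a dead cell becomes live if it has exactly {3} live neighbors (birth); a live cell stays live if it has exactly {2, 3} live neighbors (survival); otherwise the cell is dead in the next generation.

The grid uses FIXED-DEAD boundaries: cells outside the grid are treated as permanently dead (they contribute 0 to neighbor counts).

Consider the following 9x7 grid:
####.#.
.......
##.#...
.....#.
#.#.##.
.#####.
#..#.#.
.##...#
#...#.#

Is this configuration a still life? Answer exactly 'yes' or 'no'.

Answer: no

Derivation:
Compute generation 1 and compare to generation 0 (given above):
Generation 1:
.##....
...##..
.......
#.##.#.
..#...#
#.....#
#....##
#####.#
.#...#.
Cell (0,0) differs: gen0=1 vs gen1=0 -> NOT a still life.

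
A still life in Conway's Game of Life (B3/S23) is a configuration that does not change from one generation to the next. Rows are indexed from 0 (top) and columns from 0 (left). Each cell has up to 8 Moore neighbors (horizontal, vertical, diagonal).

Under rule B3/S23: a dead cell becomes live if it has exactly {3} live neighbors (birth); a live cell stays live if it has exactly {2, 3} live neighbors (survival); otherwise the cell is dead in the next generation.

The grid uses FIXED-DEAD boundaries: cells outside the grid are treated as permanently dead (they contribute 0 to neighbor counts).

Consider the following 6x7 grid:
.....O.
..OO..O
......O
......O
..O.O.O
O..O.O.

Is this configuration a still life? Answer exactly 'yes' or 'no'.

Compute generation 1 and compare to generation 0 (given above):
Generation 1:
.......
.....OO
.....OO
......O
...OO.O
...OOO.
Cell (0,5) differs: gen0=1 vs gen1=0 -> NOT a still life.

Answer: no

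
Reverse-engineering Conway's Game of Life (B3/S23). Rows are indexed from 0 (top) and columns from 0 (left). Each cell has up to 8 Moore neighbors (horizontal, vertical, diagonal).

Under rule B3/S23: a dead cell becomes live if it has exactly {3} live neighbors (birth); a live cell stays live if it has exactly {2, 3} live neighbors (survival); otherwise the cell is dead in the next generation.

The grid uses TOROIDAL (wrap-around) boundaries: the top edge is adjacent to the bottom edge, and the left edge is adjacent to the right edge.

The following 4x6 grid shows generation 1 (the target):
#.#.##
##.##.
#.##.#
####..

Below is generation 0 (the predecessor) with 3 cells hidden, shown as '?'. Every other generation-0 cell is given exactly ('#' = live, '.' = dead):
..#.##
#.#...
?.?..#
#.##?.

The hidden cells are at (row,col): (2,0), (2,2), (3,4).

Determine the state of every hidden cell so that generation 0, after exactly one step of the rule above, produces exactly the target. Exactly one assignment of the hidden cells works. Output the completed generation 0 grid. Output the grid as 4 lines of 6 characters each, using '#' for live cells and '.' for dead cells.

Answer: ..#.##
#.#...
.....#
#.##..

Derivation:
Hidden generation-0 cells (in order): (2,0), (2,2), (3,4).
A hidden cell only influences target cells in its own 3x3 neighborhood. Try each of the 2^3 = 8 assignments, step the completed generation 0 forward once under B3/S23, and compare with the target:
  (2,0)=. (2,2)=. (3,4)=. -> step reproduces the target at every cell -> ACCEPT
  (2,0)=. (2,2)=. (3,4)=# -> step gives (0,5)='.' but target has '#' -> reject
  (2,0)=. (2,2)=# (3,4)=. -> step gives (1,1)='.' but target has '#' -> reject
  (2,0)=. (2,2)=# (3,4)=# -> step gives (0,5)='.' but target has '#' -> reject
  (2,0)=# (2,2)=. (3,4)=. -> step gives (1,1)='.' but target has '#' -> reject
  (2,0)=# (2,2)=. (3,4)=# -> step gives (0,5)='.' but target has '#' -> reject
  (2,0)=# (2,2)=# (3,4)=. -> step gives (1,1)='.' but target has '#' -> reject
  (2,0)=# (2,2)=# (3,4)=# -> step gives (0,5)='.' but target has '#' -> reject
Unique solution: (2,0)=dead, (2,2)=dead, (3,4)=dead.
Check: live-neighbor counts of every cell in the completed generation 0:
353523
231334
343322
232344
Applying B3/S23 to generation 0 with these counts gives:
#.#.##
##.##.
#.##.#
####..
which matches the target exactly.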